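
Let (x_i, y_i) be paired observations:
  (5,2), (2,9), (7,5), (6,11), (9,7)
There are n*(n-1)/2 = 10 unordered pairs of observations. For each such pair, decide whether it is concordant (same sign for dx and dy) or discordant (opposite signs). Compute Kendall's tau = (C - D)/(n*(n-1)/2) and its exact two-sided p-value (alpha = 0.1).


Step 1: Enumerate the 10 unordered pairs (i,j) with i<j and classify each by sign(x_j-x_i) * sign(y_j-y_i).
  (1,2):dx=-3,dy=+7->D; (1,3):dx=+2,dy=+3->C; (1,4):dx=+1,dy=+9->C; (1,5):dx=+4,dy=+5->C
  (2,3):dx=+5,dy=-4->D; (2,4):dx=+4,dy=+2->C; (2,5):dx=+7,dy=-2->D; (3,4):dx=-1,dy=+6->D
  (3,5):dx=+2,dy=+2->C; (4,5):dx=+3,dy=-4->D
Step 2: C = 5, D = 5, total pairs = 10.
Step 3: tau = (C - D)/(n(n-1)/2) = (5 - 5)/10 = 0.000000.
Step 4: Exact two-sided p-value (enumerate n! = 120 permutations of y under H0): p = 1.000000.
Step 5: alpha = 0.1. fail to reject H0.

tau_b = 0.0000 (C=5, D=5), p = 1.000000, fail to reject H0.


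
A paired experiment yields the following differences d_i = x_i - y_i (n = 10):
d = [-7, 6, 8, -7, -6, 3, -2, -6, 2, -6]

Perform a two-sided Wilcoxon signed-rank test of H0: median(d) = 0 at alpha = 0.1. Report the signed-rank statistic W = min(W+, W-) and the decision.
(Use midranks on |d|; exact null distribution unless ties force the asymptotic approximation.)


Step 1: Drop any zero differences (none here) and take |d_i|.
|d| = [7, 6, 8, 7, 6, 3, 2, 6, 2, 6]
Step 2: Midrank |d_i| (ties get averaged ranks).
ranks: |7|->8.5, |6|->5.5, |8|->10, |7|->8.5, |6|->5.5, |3|->3, |2|->1.5, |6|->5.5, |2|->1.5, |6|->5.5
Step 3: Attach original signs; sum ranks with positive sign and with negative sign.
W+ = 5.5 + 10 + 3 + 1.5 = 20
W- = 8.5 + 8.5 + 5.5 + 1.5 + 5.5 + 5.5 = 35
(Check: W+ + W- = 55 should equal n(n+1)/2 = 55.)
Step 4: Test statistic W = min(W+, W-) = 20.
Step 5: Ties in |d|, so use the tie-corrected normal approximation.
        E[W] = n(n+1)/4 = 10*11/4 = 27.5.
        Tie groups: |d|=2 (t=2), |d|=6 (t=4), |d|=7 (t=2); sum(t^3 - t) = 72.
        Var[W] = n(n+1)(2n+1)/24 - sum(t^3-t)/48 = 2310/24 - 72/48 = 94.75.
        z = (W - E[W]) / sqrt(Var[W]) = (20 - 27.5) / 9.7340 = -0.7705.
        Two-sided p = 2*Phi(z) = 0.441004.
Step 6: alpha = 0.1. fail to reject H0.

W+ = 20, W- = 35, W = min = 20, p = 0.441004, fail to reject H0.


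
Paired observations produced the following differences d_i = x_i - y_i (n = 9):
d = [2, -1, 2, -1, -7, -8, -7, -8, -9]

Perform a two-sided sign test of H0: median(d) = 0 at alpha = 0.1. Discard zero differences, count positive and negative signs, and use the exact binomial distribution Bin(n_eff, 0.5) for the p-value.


Step 1: Discard zero differences. Original n = 9; n_eff = number of nonzero differences = 9.
Nonzero differences (with sign): +2, -1, +2, -1, -7, -8, -7, -8, -9
Step 2: Count signs: positive = 2, negative = 7.
Step 3: Under H0: P(positive) = 0.5, so the number of positives S ~ Bin(9, 0.5).
Step 4: Two-sided exact p-value = sum of Bin(9,0.5) probabilities at or below the observed probability = 0.179688.
Step 5: alpha = 0.1. fail to reject H0.

n_eff = 9, pos = 2, neg = 7, p = 0.179688, fail to reject H0.


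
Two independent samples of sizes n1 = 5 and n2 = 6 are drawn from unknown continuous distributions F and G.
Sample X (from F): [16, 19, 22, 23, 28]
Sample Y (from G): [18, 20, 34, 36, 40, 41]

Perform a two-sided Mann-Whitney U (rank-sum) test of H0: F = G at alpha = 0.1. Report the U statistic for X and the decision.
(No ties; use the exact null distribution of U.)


Step 1: Combine and sort all 11 observations; assign midranks.
sorted (value, group): (16,X), (18,Y), (19,X), (20,Y), (22,X), (23,X), (28,X), (34,Y), (36,Y), (40,Y), (41,Y)
ranks: 16->1, 18->2, 19->3, 20->4, 22->5, 23->6, 28->7, 34->8, 36->9, 40->10, 41->11
Step 2: Rank sum for X: R1 = 1 + 3 + 5 + 6 + 7 = 22.
Step 3: U_X = R1 - n1(n1+1)/2 = 22 - 5*6/2 = 22 - 15 = 7.
       U_Y = n1*n2 - U_X = 30 - 7 = 23.
Step 4: No ties, so the exact null distribution of U (based on enumerating the C(11,5) = 462 equally likely rank assignments) gives the two-sided p-value.
Step 5: p-value = 0.177489; compare to alpha = 0.1. fail to reject H0.

U_X = 7, p = 0.177489, fail to reject H0 at alpha = 0.1.


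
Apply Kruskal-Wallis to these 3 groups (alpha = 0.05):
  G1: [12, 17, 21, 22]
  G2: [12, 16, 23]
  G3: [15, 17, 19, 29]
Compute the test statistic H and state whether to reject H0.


Step 1: Combine all N = 11 observations and assign midranks.
sorted (value, group, rank): (12,G1,1.5), (12,G2,1.5), (15,G3,3), (16,G2,4), (17,G1,5.5), (17,G3,5.5), (19,G3,7), (21,G1,8), (22,G1,9), (23,G2,10), (29,G3,11)
Step 2: Sum ranks within each group.
R_1 = 24 (n_1 = 4)
R_2 = 15.5 (n_2 = 3)
R_3 = 26.5 (n_3 = 4)
Step 3: H = 12/(N(N+1)) * sum(R_i^2/n_i) - 3(N+1)
     = 12/(11*12) * (24^2/4 + 15.5^2/3 + 26.5^2/4) - 3*12
     = 0.090909 * 399.646 - 36
     = 0.331439.
Step 4: Ties present; correction factor C = 1 - 12/(11^3 - 11) = 0.990909. Corrected H = 0.331439 / 0.990909 = 0.334480.
Step 5: Under H0, H ~ chi^2(2); p-value = 0.845996.
Step 6: alpha = 0.05. fail to reject H0.

H = 0.3345, df = 2, p = 0.845996, fail to reject H0.


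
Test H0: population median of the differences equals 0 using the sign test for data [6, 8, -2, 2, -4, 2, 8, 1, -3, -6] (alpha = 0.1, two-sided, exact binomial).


Step 1: Discard zero differences. Original n = 10; n_eff = number of nonzero differences = 10.
Nonzero differences (with sign): +6, +8, -2, +2, -4, +2, +8, +1, -3, -6
Step 2: Count signs: positive = 6, negative = 4.
Step 3: Under H0: P(positive) = 0.5, so the number of positives S ~ Bin(10, 0.5).
Step 4: Two-sided exact p-value = sum of Bin(10,0.5) probabilities at or below the observed probability = 0.753906.
Step 5: alpha = 0.1. fail to reject H0.

n_eff = 10, pos = 6, neg = 4, p = 0.753906, fail to reject H0.


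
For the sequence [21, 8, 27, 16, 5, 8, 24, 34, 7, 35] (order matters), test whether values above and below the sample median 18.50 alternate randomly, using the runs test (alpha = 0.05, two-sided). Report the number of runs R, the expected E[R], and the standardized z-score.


Step 1: Compute median = 18.50; label A = above, B = below.
Labels in order: ABABBBAABA  (n_A = 5, n_B = 5)
Step 2: Count runs R = 7.
Step 3: Under H0 (random ordering), E[R] = 2*n_A*n_B/(n_A+n_B) + 1 = 2*5*5/10 + 1 = 6.0000.
        Var[R] = 2*n_A*n_B*(2*n_A*n_B - n_A - n_B) / ((n_A+n_B)^2 * (n_A+n_B-1)) = 2000/900 = 2.2222.
        SD[R] = 1.4907.
Step 4: Continuity-corrected z = (R - 0.5 - E[R]) / SD[R] = (7 - 0.5 - 6.0000) / 1.4907 = 0.3354.
Step 5: Two-sided p-value via normal approximation = 2*(1 - Phi(|z|)) = 0.737316.
Step 6: alpha = 0.05. fail to reject H0.

R = 7, z = 0.3354, p = 0.737316, fail to reject H0.


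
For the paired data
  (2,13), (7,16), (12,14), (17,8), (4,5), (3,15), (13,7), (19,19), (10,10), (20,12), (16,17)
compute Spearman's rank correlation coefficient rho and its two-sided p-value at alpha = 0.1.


Step 1: Rank x and y separately (midranks; no ties here).
rank(x): 2->1, 7->4, 12->6, 17->9, 4->3, 3->2, 13->7, 19->10, 10->5, 20->11, 16->8
rank(y): 13->6, 16->9, 14->7, 8->3, 5->1, 15->8, 7->2, 19->11, 10->4, 12->5, 17->10
Step 2: d_i = R_x(i) - R_y(i); compute d_i^2.
  (1-6)^2=25, (4-9)^2=25, (6-7)^2=1, (9-3)^2=36, (3-1)^2=4, (2-8)^2=36, (7-2)^2=25, (10-11)^2=1, (5-4)^2=1, (11-5)^2=36, (8-10)^2=4
sum(d^2) = 194.
Step 3: rho = 1 - 6*194 / (11*(11^2 - 1)) = 1 - 1164/1320 = 0.118182.
Step 4: Under H0, t = rho * sqrt((n-2)/(1-rho^2)) = 0.3570 ~ t(9).
Step 5: Two-sided p-value from the t-distribution with 9 df = 0.729285.
Step 6: alpha = 0.1. fail to reject H0.

rho = 0.1182, p = 0.729285, fail to reject H0 at alpha = 0.1.


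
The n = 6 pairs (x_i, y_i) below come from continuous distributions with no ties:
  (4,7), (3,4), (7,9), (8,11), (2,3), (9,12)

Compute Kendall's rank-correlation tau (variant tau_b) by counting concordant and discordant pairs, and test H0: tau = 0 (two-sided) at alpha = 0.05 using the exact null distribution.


Step 1: Enumerate the 15 unordered pairs (i,j) with i<j and classify each by sign(x_j-x_i) * sign(y_j-y_i).
  (1,2):dx=-1,dy=-3->C; (1,3):dx=+3,dy=+2->C; (1,4):dx=+4,dy=+4->C; (1,5):dx=-2,dy=-4->C
  (1,6):dx=+5,dy=+5->C; (2,3):dx=+4,dy=+5->C; (2,4):dx=+5,dy=+7->C; (2,5):dx=-1,dy=-1->C
  (2,6):dx=+6,dy=+8->C; (3,4):dx=+1,dy=+2->C; (3,5):dx=-5,dy=-6->C; (3,6):dx=+2,dy=+3->C
  (4,5):dx=-6,dy=-8->C; (4,6):dx=+1,dy=+1->C; (5,6):dx=+7,dy=+9->C
Step 2: C = 15, D = 0, total pairs = 15.
Step 3: tau = (C - D)/(n(n-1)/2) = (15 - 0)/15 = 1.000000.
Step 4: Exact two-sided p-value (enumerate n! = 720 permutations of y under H0): p = 0.002778.
Step 5: alpha = 0.05. reject H0.

tau_b = 1.0000 (C=15, D=0), p = 0.002778, reject H0.


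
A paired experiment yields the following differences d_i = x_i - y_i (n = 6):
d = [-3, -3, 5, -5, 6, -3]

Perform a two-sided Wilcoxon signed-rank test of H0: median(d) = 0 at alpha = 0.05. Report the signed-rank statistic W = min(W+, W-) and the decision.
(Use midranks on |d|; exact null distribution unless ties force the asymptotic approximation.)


Step 1: Drop any zero differences (none here) and take |d_i|.
|d| = [3, 3, 5, 5, 6, 3]
Step 2: Midrank |d_i| (ties get averaged ranks).
ranks: |3|->2, |3|->2, |5|->4.5, |5|->4.5, |6|->6, |3|->2
Step 3: Attach original signs; sum ranks with positive sign and with negative sign.
W+ = 4.5 + 6 = 10.5
W- = 2 + 2 + 4.5 + 2 = 10.5
(Check: W+ + W- = 21 should equal n(n+1)/2 = 21.)
Step 4: Test statistic W = min(W+, W-) = 10.5.
Step 5: Ties in |d|, so use the tie-corrected normal approximation.
        E[W] = n(n+1)/4 = 6*7/4 = 10.5.
        Tie groups: |d|=3 (t=3), |d|=5 (t=2); sum(t^3 - t) = 30.
        Var[W] = n(n+1)(2n+1)/24 - sum(t^3-t)/48 = 546/24 - 30/48 = 22.125.
        z = (W - E[W]) / sqrt(Var[W]) = (10.5 - 10.5) / 4.7037 = 0.0000.
        Two-sided p = 2*Phi(z) = 1.000000.
Step 6: alpha = 0.05. fail to reject H0.

W+ = 10.5, W- = 10.5, W = min = 10.5, p = 1.000000, fail to reject H0.


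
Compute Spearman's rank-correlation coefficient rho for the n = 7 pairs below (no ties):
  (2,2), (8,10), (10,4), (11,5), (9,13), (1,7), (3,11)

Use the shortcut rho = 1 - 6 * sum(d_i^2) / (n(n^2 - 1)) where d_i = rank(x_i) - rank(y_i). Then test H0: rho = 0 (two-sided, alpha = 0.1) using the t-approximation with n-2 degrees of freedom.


Step 1: Rank x and y separately (midranks; no ties here).
rank(x): 2->2, 8->4, 10->6, 11->7, 9->5, 1->1, 3->3
rank(y): 2->1, 10->5, 4->2, 5->3, 13->7, 7->4, 11->6
Step 2: d_i = R_x(i) - R_y(i); compute d_i^2.
  (2-1)^2=1, (4-5)^2=1, (6-2)^2=16, (7-3)^2=16, (5-7)^2=4, (1-4)^2=9, (3-6)^2=9
sum(d^2) = 56.
Step 3: rho = 1 - 6*56 / (7*(7^2 - 1)) = 1 - 336/336 = 0.000000.
Step 4: Under H0, t = rho * sqrt((n-2)/(1-rho^2)) = 0.0000 ~ t(5).
Step 5: Two-sided p-value from the t-distribution with 5 df = 1.000000.
Step 6: alpha = 0.1. fail to reject H0.

rho = 0.0000, p = 1.000000, fail to reject H0 at alpha = 0.1.


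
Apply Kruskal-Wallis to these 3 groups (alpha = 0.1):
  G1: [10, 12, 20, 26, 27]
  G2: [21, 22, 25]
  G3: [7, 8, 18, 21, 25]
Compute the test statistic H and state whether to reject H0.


Step 1: Combine all N = 13 observations and assign midranks.
sorted (value, group, rank): (7,G3,1), (8,G3,2), (10,G1,3), (12,G1,4), (18,G3,5), (20,G1,6), (21,G2,7.5), (21,G3,7.5), (22,G2,9), (25,G2,10.5), (25,G3,10.5), (26,G1,12), (27,G1,13)
Step 2: Sum ranks within each group.
R_1 = 38 (n_1 = 5)
R_2 = 27 (n_2 = 3)
R_3 = 26 (n_3 = 5)
Step 3: H = 12/(N(N+1)) * sum(R_i^2/n_i) - 3(N+1)
     = 12/(13*14) * (38^2/5 + 27^2/3 + 26^2/5) - 3*14
     = 0.065934 * 667 - 42
     = 1.978022.
Step 4: Ties present; correction factor C = 1 - 12/(13^3 - 13) = 0.994505. Corrected H = 1.978022 / 0.994505 = 1.988950.
Step 5: Under H0, H ~ chi^2(2); p-value = 0.369918.
Step 6: alpha = 0.1. fail to reject H0.

H = 1.9890, df = 2, p = 0.369918, fail to reject H0.


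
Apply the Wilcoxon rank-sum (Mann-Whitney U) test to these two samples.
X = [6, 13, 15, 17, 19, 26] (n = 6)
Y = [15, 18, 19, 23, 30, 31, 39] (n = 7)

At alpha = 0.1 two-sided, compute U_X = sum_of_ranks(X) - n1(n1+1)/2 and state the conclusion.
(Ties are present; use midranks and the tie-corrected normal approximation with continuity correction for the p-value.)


Step 1: Combine and sort all 13 observations; assign midranks.
sorted (value, group): (6,X), (13,X), (15,X), (15,Y), (17,X), (18,Y), (19,X), (19,Y), (23,Y), (26,X), (30,Y), (31,Y), (39,Y)
ranks: 6->1, 13->2, 15->3.5, 15->3.5, 17->5, 18->6, 19->7.5, 19->7.5, 23->9, 26->10, 30->11, 31->12, 39->13
Step 2: Rank sum for X: R1 = 1 + 2 + 3.5 + 5 + 7.5 + 10 = 29.
Step 3: U_X = R1 - n1(n1+1)/2 = 29 - 6*7/2 = 29 - 21 = 8.
       U_Y = n1*n2 - U_X = 42 - 8 = 34.
Step 4: Ties are present, so use the tie-corrected normal approximation (with continuity correction) for the p-value.
Step 5: p-value = 0.073351; compare to alpha = 0.1. reject H0.

U_X = 8, p = 0.073351, reject H0 at alpha = 0.1.


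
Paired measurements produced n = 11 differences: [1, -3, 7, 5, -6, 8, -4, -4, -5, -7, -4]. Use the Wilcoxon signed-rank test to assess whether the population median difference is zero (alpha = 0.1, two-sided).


Step 1: Drop any zero differences (none here) and take |d_i|.
|d| = [1, 3, 7, 5, 6, 8, 4, 4, 5, 7, 4]
Step 2: Midrank |d_i| (ties get averaged ranks).
ranks: |1|->1, |3|->2, |7|->9.5, |5|->6.5, |6|->8, |8|->11, |4|->4, |4|->4, |5|->6.5, |7|->9.5, |4|->4
Step 3: Attach original signs; sum ranks with positive sign and with negative sign.
W+ = 1 + 9.5 + 6.5 + 11 = 28
W- = 2 + 8 + 4 + 4 + 6.5 + 9.5 + 4 = 38
(Check: W+ + W- = 66 should equal n(n+1)/2 = 66.)
Step 4: Test statistic W = min(W+, W-) = 28.
Step 5: Ties in |d|, so use the tie-corrected normal approximation.
        E[W] = n(n+1)/4 = 11*12/4 = 33.
        Tie groups: |d|=4 (t=3), |d|=5 (t=2), |d|=7 (t=2); sum(t^3 - t) = 36.
        Var[W] = n(n+1)(2n+1)/24 - sum(t^3-t)/48 = 3036/24 - 36/48 = 125.75.
        z = (W - E[W]) / sqrt(Var[W]) = (28 - 33) / 11.2138 = -0.4459.
        Two-sided p = 2*Phi(z) = 0.655685.
Step 6: alpha = 0.1. fail to reject H0.

W+ = 28, W- = 38, W = min = 28, p = 0.655685, fail to reject H0.


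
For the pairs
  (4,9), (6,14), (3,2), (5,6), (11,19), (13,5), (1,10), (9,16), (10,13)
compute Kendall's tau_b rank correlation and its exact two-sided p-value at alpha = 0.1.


Step 1: Enumerate the 36 unordered pairs (i,j) with i<j and classify each by sign(x_j-x_i) * sign(y_j-y_i).
  (1,2):dx=+2,dy=+5->C; (1,3):dx=-1,dy=-7->C; (1,4):dx=+1,dy=-3->D; (1,5):dx=+7,dy=+10->C
  (1,6):dx=+9,dy=-4->D; (1,7):dx=-3,dy=+1->D; (1,8):dx=+5,dy=+7->C; (1,9):dx=+6,dy=+4->C
  (2,3):dx=-3,dy=-12->C; (2,4):dx=-1,dy=-8->C; (2,5):dx=+5,dy=+5->C; (2,6):dx=+7,dy=-9->D
  (2,7):dx=-5,dy=-4->C; (2,8):dx=+3,dy=+2->C; (2,9):dx=+4,dy=-1->D; (3,4):dx=+2,dy=+4->C
  (3,5):dx=+8,dy=+17->C; (3,6):dx=+10,dy=+3->C; (3,7):dx=-2,dy=+8->D; (3,8):dx=+6,dy=+14->C
  (3,9):dx=+7,dy=+11->C; (4,5):dx=+6,dy=+13->C; (4,6):dx=+8,dy=-1->D; (4,7):dx=-4,dy=+4->D
  (4,8):dx=+4,dy=+10->C; (4,9):dx=+5,dy=+7->C; (5,6):dx=+2,dy=-14->D; (5,7):dx=-10,dy=-9->C
  (5,8):dx=-2,dy=-3->C; (5,9):dx=-1,dy=-6->C; (6,7):dx=-12,dy=+5->D; (6,8):dx=-4,dy=+11->D
  (6,9):dx=-3,dy=+8->D; (7,8):dx=+8,dy=+6->C; (7,9):dx=+9,dy=+3->C; (8,9):dx=+1,dy=-3->D
Step 2: C = 23, D = 13, total pairs = 36.
Step 3: tau = (C - D)/(n(n-1)/2) = (23 - 13)/36 = 0.277778.
Step 4: Exact two-sided p-value (enumerate n! = 362880 permutations of y under H0): p = 0.358488.
Step 5: alpha = 0.1. fail to reject H0.

tau_b = 0.2778 (C=23, D=13), p = 0.358488, fail to reject H0.


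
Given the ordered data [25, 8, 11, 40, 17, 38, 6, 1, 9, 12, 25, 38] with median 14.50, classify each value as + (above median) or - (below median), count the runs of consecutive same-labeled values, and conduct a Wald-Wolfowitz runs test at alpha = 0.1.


Step 1: Compute median = 14.50; label A = above, B = below.
Labels in order: ABBAAABBBBAA  (n_A = 6, n_B = 6)
Step 2: Count runs R = 5.
Step 3: Under H0 (random ordering), E[R] = 2*n_A*n_B/(n_A+n_B) + 1 = 2*6*6/12 + 1 = 7.0000.
        Var[R] = 2*n_A*n_B*(2*n_A*n_B - n_A - n_B) / ((n_A+n_B)^2 * (n_A+n_B-1)) = 4320/1584 = 2.7273.
        SD[R] = 1.6514.
Step 4: Continuity-corrected z = (R + 0.5 - E[R]) / SD[R] = (5 + 0.5 - 7.0000) / 1.6514 = -0.9083.
Step 5: Two-sided p-value via normal approximation = 2*(1 - Phi(|z|)) = 0.363722.
Step 6: alpha = 0.1. fail to reject H0.

R = 5, z = -0.9083, p = 0.363722, fail to reject H0.


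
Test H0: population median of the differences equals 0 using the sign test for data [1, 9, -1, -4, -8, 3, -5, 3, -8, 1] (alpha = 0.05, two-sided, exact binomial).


Step 1: Discard zero differences. Original n = 10; n_eff = number of nonzero differences = 10.
Nonzero differences (with sign): +1, +9, -1, -4, -8, +3, -5, +3, -8, +1
Step 2: Count signs: positive = 5, negative = 5.
Step 3: Under H0: P(positive) = 0.5, so the number of positives S ~ Bin(10, 0.5).
Step 4: Two-sided exact p-value = sum of Bin(10,0.5) probabilities at or below the observed probability = 1.000000.
Step 5: alpha = 0.05. fail to reject H0.

n_eff = 10, pos = 5, neg = 5, p = 1.000000, fail to reject H0.


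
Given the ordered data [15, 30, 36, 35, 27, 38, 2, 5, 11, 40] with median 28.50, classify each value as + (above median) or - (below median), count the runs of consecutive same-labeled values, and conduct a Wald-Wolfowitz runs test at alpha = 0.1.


Step 1: Compute median = 28.50; label A = above, B = below.
Labels in order: BAAABABBBA  (n_A = 5, n_B = 5)
Step 2: Count runs R = 6.
Step 3: Under H0 (random ordering), E[R] = 2*n_A*n_B/(n_A+n_B) + 1 = 2*5*5/10 + 1 = 6.0000.
        Var[R] = 2*n_A*n_B*(2*n_A*n_B - n_A - n_B) / ((n_A+n_B)^2 * (n_A+n_B-1)) = 2000/900 = 2.2222.
        SD[R] = 1.4907.
Step 4: R = E[R], so z = 0 with no continuity correction.
Step 5: Two-sided p-value via normal approximation = 2*(1 - Phi(|z|)) = 1.000000.
Step 6: alpha = 0.1. fail to reject H0.

R = 6, z = 0.0000, p = 1.000000, fail to reject H0.


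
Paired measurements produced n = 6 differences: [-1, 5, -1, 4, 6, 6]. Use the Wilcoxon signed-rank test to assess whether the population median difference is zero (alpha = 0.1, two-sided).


Step 1: Drop any zero differences (none here) and take |d_i|.
|d| = [1, 5, 1, 4, 6, 6]
Step 2: Midrank |d_i| (ties get averaged ranks).
ranks: |1|->1.5, |5|->4, |1|->1.5, |4|->3, |6|->5.5, |6|->5.5
Step 3: Attach original signs; sum ranks with positive sign and with negative sign.
W+ = 4 + 3 + 5.5 + 5.5 = 18
W- = 1.5 + 1.5 = 3
(Check: W+ + W- = 21 should equal n(n+1)/2 = 21.)
Step 4: Test statistic W = min(W+, W-) = 3.
Step 5: Ties in |d|, so use the tie-corrected normal approximation.
        E[W] = n(n+1)/4 = 6*7/4 = 10.5.
        Tie groups: |d|=1 (t=2), |d|=6 (t=2); sum(t^3 - t) = 12.
        Var[W] = n(n+1)(2n+1)/24 - sum(t^3-t)/48 = 546/24 - 12/48 = 22.5.
        z = (W - E[W]) / sqrt(Var[W]) = (3 - 10.5) / 4.7434 = -1.5811.
        Two-sided p = 2*Phi(z) = 0.113846.
Step 6: alpha = 0.1. fail to reject H0.

W+ = 18, W- = 3, W = min = 3, p = 0.113846, fail to reject H0.


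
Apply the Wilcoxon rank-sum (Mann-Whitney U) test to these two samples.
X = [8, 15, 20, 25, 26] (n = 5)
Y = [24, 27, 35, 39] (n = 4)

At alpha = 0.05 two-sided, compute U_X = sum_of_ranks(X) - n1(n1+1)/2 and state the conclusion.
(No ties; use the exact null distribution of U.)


Step 1: Combine and sort all 9 observations; assign midranks.
sorted (value, group): (8,X), (15,X), (20,X), (24,Y), (25,X), (26,X), (27,Y), (35,Y), (39,Y)
ranks: 8->1, 15->2, 20->3, 24->4, 25->5, 26->6, 27->7, 35->8, 39->9
Step 2: Rank sum for X: R1 = 1 + 2 + 3 + 5 + 6 = 17.
Step 3: U_X = R1 - n1(n1+1)/2 = 17 - 5*6/2 = 17 - 15 = 2.
       U_Y = n1*n2 - U_X = 20 - 2 = 18.
Step 4: No ties, so the exact null distribution of U (based on enumerating the C(9,5) = 126 equally likely rank assignments) gives the two-sided p-value.
Step 5: p-value = 0.063492; compare to alpha = 0.05. fail to reject H0.

U_X = 2, p = 0.063492, fail to reject H0 at alpha = 0.05.


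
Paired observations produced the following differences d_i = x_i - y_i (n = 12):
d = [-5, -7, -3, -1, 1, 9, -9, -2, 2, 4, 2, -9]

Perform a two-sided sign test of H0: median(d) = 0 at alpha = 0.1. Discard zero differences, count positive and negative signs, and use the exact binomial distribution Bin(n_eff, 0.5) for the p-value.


Step 1: Discard zero differences. Original n = 12; n_eff = number of nonzero differences = 12.
Nonzero differences (with sign): -5, -7, -3, -1, +1, +9, -9, -2, +2, +4, +2, -9
Step 2: Count signs: positive = 5, negative = 7.
Step 3: Under H0: P(positive) = 0.5, so the number of positives S ~ Bin(12, 0.5).
Step 4: Two-sided exact p-value = sum of Bin(12,0.5) probabilities at or below the observed probability = 0.774414.
Step 5: alpha = 0.1. fail to reject H0.

n_eff = 12, pos = 5, neg = 7, p = 0.774414, fail to reject H0.


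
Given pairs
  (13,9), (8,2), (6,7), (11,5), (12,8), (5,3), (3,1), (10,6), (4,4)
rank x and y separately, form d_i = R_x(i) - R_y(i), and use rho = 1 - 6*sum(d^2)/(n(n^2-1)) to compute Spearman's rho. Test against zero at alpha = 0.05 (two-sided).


Step 1: Rank x and y separately (midranks; no ties here).
rank(x): 13->9, 8->5, 6->4, 11->7, 12->8, 5->3, 3->1, 10->6, 4->2
rank(y): 9->9, 2->2, 7->7, 5->5, 8->8, 3->3, 1->1, 6->6, 4->4
Step 2: d_i = R_x(i) - R_y(i); compute d_i^2.
  (9-9)^2=0, (5-2)^2=9, (4-7)^2=9, (7-5)^2=4, (8-8)^2=0, (3-3)^2=0, (1-1)^2=0, (6-6)^2=0, (2-4)^2=4
sum(d^2) = 26.
Step 3: rho = 1 - 6*26 / (9*(9^2 - 1)) = 1 - 156/720 = 0.783333.
Step 4: Under H0, t = rho * sqrt((n-2)/(1-rho^2)) = 3.3341 ~ t(7).
Step 5: Two-sided p-value from the t-distribution with 7 df = 0.012520.
Step 6: alpha = 0.05. reject H0.

rho = 0.7833, p = 0.012520, reject H0 at alpha = 0.05.


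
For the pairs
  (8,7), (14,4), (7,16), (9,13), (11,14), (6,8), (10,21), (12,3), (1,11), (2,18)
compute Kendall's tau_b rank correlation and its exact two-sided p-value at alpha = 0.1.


Step 1: Enumerate the 45 unordered pairs (i,j) with i<j and classify each by sign(x_j-x_i) * sign(y_j-y_i).
  (1,2):dx=+6,dy=-3->D; (1,3):dx=-1,dy=+9->D; (1,4):dx=+1,dy=+6->C; (1,5):dx=+3,dy=+7->C
  (1,6):dx=-2,dy=+1->D; (1,7):dx=+2,dy=+14->C; (1,8):dx=+4,dy=-4->D; (1,9):dx=-7,dy=+4->D
  (1,10):dx=-6,dy=+11->D; (2,3):dx=-7,dy=+12->D; (2,4):dx=-5,dy=+9->D; (2,5):dx=-3,dy=+10->D
  (2,6):dx=-8,dy=+4->D; (2,7):dx=-4,dy=+17->D; (2,8):dx=-2,dy=-1->C; (2,9):dx=-13,dy=+7->D
  (2,10):dx=-12,dy=+14->D; (3,4):dx=+2,dy=-3->D; (3,5):dx=+4,dy=-2->D; (3,6):dx=-1,dy=-8->C
  (3,7):dx=+3,dy=+5->C; (3,8):dx=+5,dy=-13->D; (3,9):dx=-6,dy=-5->C; (3,10):dx=-5,dy=+2->D
  (4,5):dx=+2,dy=+1->C; (4,6):dx=-3,dy=-5->C; (4,7):dx=+1,dy=+8->C; (4,8):dx=+3,dy=-10->D
  (4,9):dx=-8,dy=-2->C; (4,10):dx=-7,dy=+5->D; (5,6):dx=-5,dy=-6->C; (5,7):dx=-1,dy=+7->D
  (5,8):dx=+1,dy=-11->D; (5,9):dx=-10,dy=-3->C; (5,10):dx=-9,dy=+4->D; (6,7):dx=+4,dy=+13->C
  (6,8):dx=+6,dy=-5->D; (6,9):dx=-5,dy=+3->D; (6,10):dx=-4,dy=+10->D; (7,8):dx=+2,dy=-18->D
  (7,9):dx=-9,dy=-10->C; (7,10):dx=-8,dy=-3->C; (8,9):dx=-11,dy=+8->D; (8,10):dx=-10,dy=+15->D
  (9,10):dx=+1,dy=+7->C
Step 2: C = 17, D = 28, total pairs = 45.
Step 3: tau = (C - D)/(n(n-1)/2) = (17 - 28)/45 = -0.244444.
Step 4: Exact two-sided p-value (enumerate n! = 3628800 permutations of y under H0): p = 0.380720.
Step 5: alpha = 0.1. fail to reject H0.

tau_b = -0.2444 (C=17, D=28), p = 0.380720, fail to reject H0.


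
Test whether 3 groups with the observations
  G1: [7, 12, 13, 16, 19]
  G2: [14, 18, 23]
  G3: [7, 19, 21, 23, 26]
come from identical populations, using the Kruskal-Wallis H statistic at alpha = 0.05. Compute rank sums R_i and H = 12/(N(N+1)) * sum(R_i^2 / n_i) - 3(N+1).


Step 1: Combine all N = 13 observations and assign midranks.
sorted (value, group, rank): (7,G1,1.5), (7,G3,1.5), (12,G1,3), (13,G1,4), (14,G2,5), (16,G1,6), (18,G2,7), (19,G1,8.5), (19,G3,8.5), (21,G3,10), (23,G2,11.5), (23,G3,11.5), (26,G3,13)
Step 2: Sum ranks within each group.
R_1 = 23 (n_1 = 5)
R_2 = 23.5 (n_2 = 3)
R_3 = 44.5 (n_3 = 5)
Step 3: H = 12/(N(N+1)) * sum(R_i^2/n_i) - 3(N+1)
     = 12/(13*14) * (23^2/5 + 23.5^2/3 + 44.5^2/5) - 3*14
     = 0.065934 * 685.933 - 42
     = 3.226374.
Step 4: Ties present; correction factor C = 1 - 18/(13^3 - 13) = 0.991758. Corrected H = 3.226374 / 0.991758 = 3.253186.
Step 5: Under H0, H ~ chi^2(2); p-value = 0.196598.
Step 6: alpha = 0.05. fail to reject H0.

H = 3.2532, df = 2, p = 0.196598, fail to reject H0.


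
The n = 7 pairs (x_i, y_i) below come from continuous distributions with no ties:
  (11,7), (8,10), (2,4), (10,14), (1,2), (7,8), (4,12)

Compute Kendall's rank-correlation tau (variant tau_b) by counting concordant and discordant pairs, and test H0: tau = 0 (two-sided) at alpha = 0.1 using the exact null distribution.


Step 1: Enumerate the 21 unordered pairs (i,j) with i<j and classify each by sign(x_j-x_i) * sign(y_j-y_i).
  (1,2):dx=-3,dy=+3->D; (1,3):dx=-9,dy=-3->C; (1,4):dx=-1,dy=+7->D; (1,5):dx=-10,dy=-5->C
  (1,6):dx=-4,dy=+1->D; (1,7):dx=-7,dy=+5->D; (2,3):dx=-6,dy=-6->C; (2,4):dx=+2,dy=+4->C
  (2,5):dx=-7,dy=-8->C; (2,6):dx=-1,dy=-2->C; (2,7):dx=-4,dy=+2->D; (3,4):dx=+8,dy=+10->C
  (3,5):dx=-1,dy=-2->C; (3,6):dx=+5,dy=+4->C; (3,7):dx=+2,dy=+8->C; (4,5):dx=-9,dy=-12->C
  (4,6):dx=-3,dy=-6->C; (4,7):dx=-6,dy=-2->C; (5,6):dx=+6,dy=+6->C; (5,7):dx=+3,dy=+10->C
  (6,7):dx=-3,dy=+4->D
Step 2: C = 15, D = 6, total pairs = 21.
Step 3: tau = (C - D)/(n(n-1)/2) = (15 - 6)/21 = 0.428571.
Step 4: Exact two-sided p-value (enumerate n! = 5040 permutations of y under H0): p = 0.238889.
Step 5: alpha = 0.1. fail to reject H0.

tau_b = 0.4286 (C=15, D=6), p = 0.238889, fail to reject H0.


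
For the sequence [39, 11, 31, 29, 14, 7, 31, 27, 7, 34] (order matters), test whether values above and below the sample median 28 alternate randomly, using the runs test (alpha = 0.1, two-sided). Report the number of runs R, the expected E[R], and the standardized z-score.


Step 1: Compute median = 28; label A = above, B = below.
Labels in order: ABAABBABBA  (n_A = 5, n_B = 5)
Step 2: Count runs R = 7.
Step 3: Under H0 (random ordering), E[R] = 2*n_A*n_B/(n_A+n_B) + 1 = 2*5*5/10 + 1 = 6.0000.
        Var[R] = 2*n_A*n_B*(2*n_A*n_B - n_A - n_B) / ((n_A+n_B)^2 * (n_A+n_B-1)) = 2000/900 = 2.2222.
        SD[R] = 1.4907.
Step 4: Continuity-corrected z = (R - 0.5 - E[R]) / SD[R] = (7 - 0.5 - 6.0000) / 1.4907 = 0.3354.
Step 5: Two-sided p-value via normal approximation = 2*(1 - Phi(|z|)) = 0.737316.
Step 6: alpha = 0.1. fail to reject H0.

R = 7, z = 0.3354, p = 0.737316, fail to reject H0.


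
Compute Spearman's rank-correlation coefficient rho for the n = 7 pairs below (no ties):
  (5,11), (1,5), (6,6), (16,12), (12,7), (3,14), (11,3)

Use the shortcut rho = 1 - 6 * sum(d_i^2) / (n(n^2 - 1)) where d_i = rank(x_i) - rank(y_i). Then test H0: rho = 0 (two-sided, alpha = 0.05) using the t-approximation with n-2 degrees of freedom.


Step 1: Rank x and y separately (midranks; no ties here).
rank(x): 5->3, 1->1, 6->4, 16->7, 12->6, 3->2, 11->5
rank(y): 11->5, 5->2, 6->3, 12->6, 7->4, 14->7, 3->1
Step 2: d_i = R_x(i) - R_y(i); compute d_i^2.
  (3-5)^2=4, (1-2)^2=1, (4-3)^2=1, (7-6)^2=1, (6-4)^2=4, (2-7)^2=25, (5-1)^2=16
sum(d^2) = 52.
Step 3: rho = 1 - 6*52 / (7*(7^2 - 1)) = 1 - 312/336 = 0.071429.
Step 4: Under H0, t = rho * sqrt((n-2)/(1-rho^2)) = 0.1601 ~ t(5).
Step 5: Two-sided p-value from the t-distribution with 5 df = 0.879048.
Step 6: alpha = 0.05. fail to reject H0.

rho = 0.0714, p = 0.879048, fail to reject H0 at alpha = 0.05.


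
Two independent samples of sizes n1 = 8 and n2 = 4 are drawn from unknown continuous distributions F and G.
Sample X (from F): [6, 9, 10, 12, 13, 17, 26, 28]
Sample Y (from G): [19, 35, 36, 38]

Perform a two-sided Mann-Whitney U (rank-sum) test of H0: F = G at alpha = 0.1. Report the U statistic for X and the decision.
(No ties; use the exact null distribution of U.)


Step 1: Combine and sort all 12 observations; assign midranks.
sorted (value, group): (6,X), (9,X), (10,X), (12,X), (13,X), (17,X), (19,Y), (26,X), (28,X), (35,Y), (36,Y), (38,Y)
ranks: 6->1, 9->2, 10->3, 12->4, 13->5, 17->6, 19->7, 26->8, 28->9, 35->10, 36->11, 38->12
Step 2: Rank sum for X: R1 = 1 + 2 + 3 + 4 + 5 + 6 + 8 + 9 = 38.
Step 3: U_X = R1 - n1(n1+1)/2 = 38 - 8*9/2 = 38 - 36 = 2.
       U_Y = n1*n2 - U_X = 32 - 2 = 30.
Step 4: No ties, so the exact null distribution of U (based on enumerating the C(12,8) = 495 equally likely rank assignments) gives the two-sided p-value.
Step 5: p-value = 0.016162; compare to alpha = 0.1. reject H0.

U_X = 2, p = 0.016162, reject H0 at alpha = 0.1.


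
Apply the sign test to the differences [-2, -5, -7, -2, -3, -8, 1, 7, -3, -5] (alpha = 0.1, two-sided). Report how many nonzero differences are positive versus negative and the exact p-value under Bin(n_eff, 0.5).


Step 1: Discard zero differences. Original n = 10; n_eff = number of nonzero differences = 10.
Nonzero differences (with sign): -2, -5, -7, -2, -3, -8, +1, +7, -3, -5
Step 2: Count signs: positive = 2, negative = 8.
Step 3: Under H0: P(positive) = 0.5, so the number of positives S ~ Bin(10, 0.5).
Step 4: Two-sided exact p-value = sum of Bin(10,0.5) probabilities at or below the observed probability = 0.109375.
Step 5: alpha = 0.1. fail to reject H0.

n_eff = 10, pos = 2, neg = 8, p = 0.109375, fail to reject H0.


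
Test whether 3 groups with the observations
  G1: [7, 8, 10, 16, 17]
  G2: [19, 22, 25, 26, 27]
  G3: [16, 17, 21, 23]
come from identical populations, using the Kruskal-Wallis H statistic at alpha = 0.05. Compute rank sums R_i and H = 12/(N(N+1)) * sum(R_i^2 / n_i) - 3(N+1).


Step 1: Combine all N = 14 observations and assign midranks.
sorted (value, group, rank): (7,G1,1), (8,G1,2), (10,G1,3), (16,G1,4.5), (16,G3,4.5), (17,G1,6.5), (17,G3,6.5), (19,G2,8), (21,G3,9), (22,G2,10), (23,G3,11), (25,G2,12), (26,G2,13), (27,G2,14)
Step 2: Sum ranks within each group.
R_1 = 17 (n_1 = 5)
R_2 = 57 (n_2 = 5)
R_3 = 31 (n_3 = 4)
Step 3: H = 12/(N(N+1)) * sum(R_i^2/n_i) - 3(N+1)
     = 12/(14*15) * (17^2/5 + 57^2/5 + 31^2/4) - 3*15
     = 0.057143 * 947.85 - 45
     = 9.162857.
Step 4: Ties present; correction factor C = 1 - 12/(14^3 - 14) = 0.995604. Corrected H = 9.162857 / 0.995604 = 9.203311.
Step 5: Under H0, H ~ chi^2(2); p-value = 0.010035.
Step 6: alpha = 0.05. reject H0.

H = 9.2033, df = 2, p = 0.010035, reject H0.


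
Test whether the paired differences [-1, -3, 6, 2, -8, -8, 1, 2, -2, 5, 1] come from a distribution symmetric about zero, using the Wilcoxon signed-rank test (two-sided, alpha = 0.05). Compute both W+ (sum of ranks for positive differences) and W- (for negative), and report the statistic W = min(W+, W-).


Step 1: Drop any zero differences (none here) and take |d_i|.
|d| = [1, 3, 6, 2, 8, 8, 1, 2, 2, 5, 1]
Step 2: Midrank |d_i| (ties get averaged ranks).
ranks: |1|->2, |3|->7, |6|->9, |2|->5, |8|->10.5, |8|->10.5, |1|->2, |2|->5, |2|->5, |5|->8, |1|->2
Step 3: Attach original signs; sum ranks with positive sign and with negative sign.
W+ = 9 + 5 + 2 + 5 + 8 + 2 = 31
W- = 2 + 7 + 10.5 + 10.5 + 5 = 35
(Check: W+ + W- = 66 should equal n(n+1)/2 = 66.)
Step 4: Test statistic W = min(W+, W-) = 31.
Step 5: Ties in |d|, so use the tie-corrected normal approximation.
        E[W] = n(n+1)/4 = 11*12/4 = 33.
        Tie groups: |d|=1 (t=3), |d|=2 (t=3), |d|=8 (t=2); sum(t^3 - t) = 54.
        Var[W] = n(n+1)(2n+1)/24 - sum(t^3-t)/48 = 3036/24 - 54/48 = 125.375.
        z = (W - E[W]) / sqrt(Var[W]) = (31 - 33) / 11.1971 = -0.1786.
        Two-sided p = 2*Phi(z) = 0.858238.
Step 6: alpha = 0.05. fail to reject H0.

W+ = 31, W- = 35, W = min = 31, p = 0.858238, fail to reject H0.


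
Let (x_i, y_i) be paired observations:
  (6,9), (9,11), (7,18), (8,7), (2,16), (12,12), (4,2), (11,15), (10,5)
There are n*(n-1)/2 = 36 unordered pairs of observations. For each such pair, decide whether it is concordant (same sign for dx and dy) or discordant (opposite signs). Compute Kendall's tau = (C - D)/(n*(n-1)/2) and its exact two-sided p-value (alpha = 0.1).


Step 1: Enumerate the 36 unordered pairs (i,j) with i<j and classify each by sign(x_j-x_i) * sign(y_j-y_i).
  (1,2):dx=+3,dy=+2->C; (1,3):dx=+1,dy=+9->C; (1,4):dx=+2,dy=-2->D; (1,5):dx=-4,dy=+7->D
  (1,6):dx=+6,dy=+3->C; (1,7):dx=-2,dy=-7->C; (1,8):dx=+5,dy=+6->C; (1,9):dx=+4,dy=-4->D
  (2,3):dx=-2,dy=+7->D; (2,4):dx=-1,dy=-4->C; (2,5):dx=-7,dy=+5->D; (2,6):dx=+3,dy=+1->C
  (2,7):dx=-5,dy=-9->C; (2,8):dx=+2,dy=+4->C; (2,9):dx=+1,dy=-6->D; (3,4):dx=+1,dy=-11->D
  (3,5):dx=-5,dy=-2->C; (3,6):dx=+5,dy=-6->D; (3,7):dx=-3,dy=-16->C; (3,8):dx=+4,dy=-3->D
  (3,9):dx=+3,dy=-13->D; (4,5):dx=-6,dy=+9->D; (4,6):dx=+4,dy=+5->C; (4,7):dx=-4,dy=-5->C
  (4,8):dx=+3,dy=+8->C; (4,9):dx=+2,dy=-2->D; (5,6):dx=+10,dy=-4->D; (5,7):dx=+2,dy=-14->D
  (5,8):dx=+9,dy=-1->D; (5,9):dx=+8,dy=-11->D; (6,7):dx=-8,dy=-10->C; (6,8):dx=-1,dy=+3->D
  (6,9):dx=-2,dy=-7->C; (7,8):dx=+7,dy=+13->C; (7,9):dx=+6,dy=+3->C; (8,9):dx=-1,dy=-10->C
Step 2: C = 19, D = 17, total pairs = 36.
Step 3: tau = (C - D)/(n(n-1)/2) = (19 - 17)/36 = 0.055556.
Step 4: Exact two-sided p-value (enumerate n! = 362880 permutations of y under H0): p = 0.919455.
Step 5: alpha = 0.1. fail to reject H0.

tau_b = 0.0556 (C=19, D=17), p = 0.919455, fail to reject H0.


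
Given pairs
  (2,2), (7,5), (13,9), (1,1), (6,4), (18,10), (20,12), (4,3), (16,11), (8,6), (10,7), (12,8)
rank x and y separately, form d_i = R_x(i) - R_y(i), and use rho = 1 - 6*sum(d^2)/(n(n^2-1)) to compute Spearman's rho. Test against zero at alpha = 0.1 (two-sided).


Step 1: Rank x and y separately (midranks; no ties here).
rank(x): 2->2, 7->5, 13->9, 1->1, 6->4, 18->11, 20->12, 4->3, 16->10, 8->6, 10->7, 12->8
rank(y): 2->2, 5->5, 9->9, 1->1, 4->4, 10->10, 12->12, 3->3, 11->11, 6->6, 7->7, 8->8
Step 2: d_i = R_x(i) - R_y(i); compute d_i^2.
  (2-2)^2=0, (5-5)^2=0, (9-9)^2=0, (1-1)^2=0, (4-4)^2=0, (11-10)^2=1, (12-12)^2=0, (3-3)^2=0, (10-11)^2=1, (6-6)^2=0, (7-7)^2=0, (8-8)^2=0
sum(d^2) = 2.
Step 3: rho = 1 - 6*2 / (12*(12^2 - 1)) = 1 - 12/1716 = 0.993007.
Step 4: Under H0, t = rho * sqrt((n-2)/(1-rho^2)) = 26.5990 ~ t(10).
Step 5: Two-sided p-value from the t-distribution with 10 df = 0.000000.
Step 6: alpha = 0.1. reject H0.

rho = 0.9930, p = 0.000000, reject H0 at alpha = 0.1.


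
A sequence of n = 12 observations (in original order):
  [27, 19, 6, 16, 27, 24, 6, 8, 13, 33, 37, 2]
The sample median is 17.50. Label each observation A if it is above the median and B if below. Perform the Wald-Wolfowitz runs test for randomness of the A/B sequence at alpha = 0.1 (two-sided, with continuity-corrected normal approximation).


Step 1: Compute median = 17.50; label A = above, B = below.
Labels in order: AABBAABBBAAB  (n_A = 6, n_B = 6)
Step 2: Count runs R = 6.
Step 3: Under H0 (random ordering), E[R] = 2*n_A*n_B/(n_A+n_B) + 1 = 2*6*6/12 + 1 = 7.0000.
        Var[R] = 2*n_A*n_B*(2*n_A*n_B - n_A - n_B) / ((n_A+n_B)^2 * (n_A+n_B-1)) = 4320/1584 = 2.7273.
        SD[R] = 1.6514.
Step 4: Continuity-corrected z = (R + 0.5 - E[R]) / SD[R] = (6 + 0.5 - 7.0000) / 1.6514 = -0.3028.
Step 5: Two-sided p-value via normal approximation = 2*(1 - Phi(|z|)) = 0.762069.
Step 6: alpha = 0.1. fail to reject H0.

R = 6, z = -0.3028, p = 0.762069, fail to reject H0.


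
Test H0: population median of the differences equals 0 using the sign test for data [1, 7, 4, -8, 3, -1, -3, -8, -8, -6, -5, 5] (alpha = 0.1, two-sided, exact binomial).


Step 1: Discard zero differences. Original n = 12; n_eff = number of nonzero differences = 12.
Nonzero differences (with sign): +1, +7, +4, -8, +3, -1, -3, -8, -8, -6, -5, +5
Step 2: Count signs: positive = 5, negative = 7.
Step 3: Under H0: P(positive) = 0.5, so the number of positives S ~ Bin(12, 0.5).
Step 4: Two-sided exact p-value = sum of Bin(12,0.5) probabilities at or below the observed probability = 0.774414.
Step 5: alpha = 0.1. fail to reject H0.

n_eff = 12, pos = 5, neg = 7, p = 0.774414, fail to reject H0.


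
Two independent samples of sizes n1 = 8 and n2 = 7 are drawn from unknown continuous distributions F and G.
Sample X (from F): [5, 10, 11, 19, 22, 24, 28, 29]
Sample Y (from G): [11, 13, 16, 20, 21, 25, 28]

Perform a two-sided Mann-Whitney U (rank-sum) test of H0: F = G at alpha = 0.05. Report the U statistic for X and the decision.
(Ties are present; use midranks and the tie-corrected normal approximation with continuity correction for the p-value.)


Step 1: Combine and sort all 15 observations; assign midranks.
sorted (value, group): (5,X), (10,X), (11,X), (11,Y), (13,Y), (16,Y), (19,X), (20,Y), (21,Y), (22,X), (24,X), (25,Y), (28,X), (28,Y), (29,X)
ranks: 5->1, 10->2, 11->3.5, 11->3.5, 13->5, 16->6, 19->7, 20->8, 21->9, 22->10, 24->11, 25->12, 28->13.5, 28->13.5, 29->15
Step 2: Rank sum for X: R1 = 1 + 2 + 3.5 + 7 + 10 + 11 + 13.5 + 15 = 63.
Step 3: U_X = R1 - n1(n1+1)/2 = 63 - 8*9/2 = 63 - 36 = 27.
       U_Y = n1*n2 - U_X = 56 - 27 = 29.
Step 4: Ties are present, so use the tie-corrected normal approximation (with continuity correction) for the p-value.
Step 5: p-value = 0.953775; compare to alpha = 0.05. fail to reject H0.

U_X = 27, p = 0.953775, fail to reject H0 at alpha = 0.05.


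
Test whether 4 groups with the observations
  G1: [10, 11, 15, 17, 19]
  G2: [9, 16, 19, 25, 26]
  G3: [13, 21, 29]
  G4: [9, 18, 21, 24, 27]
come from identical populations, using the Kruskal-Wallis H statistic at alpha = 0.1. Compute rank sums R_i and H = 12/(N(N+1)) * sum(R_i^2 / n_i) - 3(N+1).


Step 1: Combine all N = 18 observations and assign midranks.
sorted (value, group, rank): (9,G2,1.5), (9,G4,1.5), (10,G1,3), (11,G1,4), (13,G3,5), (15,G1,6), (16,G2,7), (17,G1,8), (18,G4,9), (19,G1,10.5), (19,G2,10.5), (21,G3,12.5), (21,G4,12.5), (24,G4,14), (25,G2,15), (26,G2,16), (27,G4,17), (29,G3,18)
Step 2: Sum ranks within each group.
R_1 = 31.5 (n_1 = 5)
R_2 = 50 (n_2 = 5)
R_3 = 35.5 (n_3 = 3)
R_4 = 54 (n_4 = 5)
Step 3: H = 12/(N(N+1)) * sum(R_i^2/n_i) - 3(N+1)
     = 12/(18*19) * (31.5^2/5 + 50^2/5 + 35.5^2/3 + 54^2/5) - 3*19
     = 0.035088 * 1701.73 - 57
     = 2.709942.
Step 4: Ties present; correction factor C = 1 - 18/(18^3 - 18) = 0.996904. Corrected H = 2.709942 / 0.996904 = 2.718357.
Step 5: Under H0, H ~ chi^2(3); p-value = 0.437117.
Step 6: alpha = 0.1. fail to reject H0.

H = 2.7184, df = 3, p = 0.437117, fail to reject H0.


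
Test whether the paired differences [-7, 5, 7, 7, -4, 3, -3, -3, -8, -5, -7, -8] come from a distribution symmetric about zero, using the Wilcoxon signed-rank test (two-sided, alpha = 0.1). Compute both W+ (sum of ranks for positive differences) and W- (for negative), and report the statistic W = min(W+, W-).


Step 1: Drop any zero differences (none here) and take |d_i|.
|d| = [7, 5, 7, 7, 4, 3, 3, 3, 8, 5, 7, 8]
Step 2: Midrank |d_i| (ties get averaged ranks).
ranks: |7|->8.5, |5|->5.5, |7|->8.5, |7|->8.5, |4|->4, |3|->2, |3|->2, |3|->2, |8|->11.5, |5|->5.5, |7|->8.5, |8|->11.5
Step 3: Attach original signs; sum ranks with positive sign and with negative sign.
W+ = 5.5 + 8.5 + 8.5 + 2 = 24.5
W- = 8.5 + 4 + 2 + 2 + 11.5 + 5.5 + 8.5 + 11.5 = 53.5
(Check: W+ + W- = 78 should equal n(n+1)/2 = 78.)
Step 4: Test statistic W = min(W+, W-) = 24.5.
Step 5: Ties in |d|, so use the tie-corrected normal approximation.
        E[W] = n(n+1)/4 = 12*13/4 = 39.
        Tie groups: |d|=3 (t=3), |d|=5 (t=2), |d|=7 (t=4), |d|=8 (t=2); sum(t^3 - t) = 96.
        Var[W] = n(n+1)(2n+1)/24 - sum(t^3-t)/48 = 3900/24 - 96/48 = 160.5.
        z = (W - E[W]) / sqrt(Var[W]) = (24.5 - 39) / 12.6689 = -1.1445.
        Two-sided p = 2*Phi(z) = 0.252400.
Step 6: alpha = 0.1. fail to reject H0.

W+ = 24.5, W- = 53.5, W = min = 24.5, p = 0.252400, fail to reject H0.


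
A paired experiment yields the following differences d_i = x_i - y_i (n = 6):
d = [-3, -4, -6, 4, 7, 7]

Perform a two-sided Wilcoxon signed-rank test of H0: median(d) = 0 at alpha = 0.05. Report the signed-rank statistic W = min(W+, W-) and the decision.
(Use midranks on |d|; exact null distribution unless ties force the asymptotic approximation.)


Step 1: Drop any zero differences (none here) and take |d_i|.
|d| = [3, 4, 6, 4, 7, 7]
Step 2: Midrank |d_i| (ties get averaged ranks).
ranks: |3|->1, |4|->2.5, |6|->4, |4|->2.5, |7|->5.5, |7|->5.5
Step 3: Attach original signs; sum ranks with positive sign and with negative sign.
W+ = 2.5 + 5.5 + 5.5 = 13.5
W- = 1 + 2.5 + 4 = 7.5
(Check: W+ + W- = 21 should equal n(n+1)/2 = 21.)
Step 4: Test statistic W = min(W+, W-) = 7.5.
Step 5: Ties in |d|, so use the tie-corrected normal approximation.
        E[W] = n(n+1)/4 = 6*7/4 = 10.5.
        Tie groups: |d|=4 (t=2), |d|=7 (t=2); sum(t^3 - t) = 12.
        Var[W] = n(n+1)(2n+1)/24 - sum(t^3-t)/48 = 546/24 - 12/48 = 22.5.
        z = (W - E[W]) / sqrt(Var[W]) = (7.5 - 10.5) / 4.7434 = -0.6325.
        Two-sided p = 2*Phi(z) = 0.527089.
Step 6: alpha = 0.05. fail to reject H0.

W+ = 13.5, W- = 7.5, W = min = 7.5, p = 0.527089, fail to reject H0.
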